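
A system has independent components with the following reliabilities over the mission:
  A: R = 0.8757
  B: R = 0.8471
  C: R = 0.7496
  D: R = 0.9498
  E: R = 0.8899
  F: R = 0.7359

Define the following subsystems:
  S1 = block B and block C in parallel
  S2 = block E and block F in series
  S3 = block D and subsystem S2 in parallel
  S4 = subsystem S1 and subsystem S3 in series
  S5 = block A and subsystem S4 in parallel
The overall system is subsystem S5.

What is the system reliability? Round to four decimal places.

Parallel (B and C): 1 − (1 − 0.847100)(1 − 0.749600) = 0.961714
Series (E and F): 0.889900 × 0.735900 = 0.654877
Parallel (D and [0.654877]): 1 − (1 − 0.949800)(1 − 0.654877) = 0.982675
Series ([0.961714] and [0.982675]): 0.961714 × 0.982675 = 0.945052
Parallel (A and [0.945052]): 1 − (1 − 0.875700)(1 − 0.945052) = 0.9932

0.9932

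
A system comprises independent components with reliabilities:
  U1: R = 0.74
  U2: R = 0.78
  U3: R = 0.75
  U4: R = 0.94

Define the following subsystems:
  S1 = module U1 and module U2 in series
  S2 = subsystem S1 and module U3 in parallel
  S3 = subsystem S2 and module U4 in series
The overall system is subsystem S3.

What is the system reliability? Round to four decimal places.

0.8406

Series (U1 and U2): 0.740000 × 0.780000 = 0.577200
Parallel ([0.577200] and U3): 1 − (1 − 0.577200)(1 − 0.750000) = 0.894300
Series ([0.894300] and U4): 0.894300 × 0.940000 = 0.8406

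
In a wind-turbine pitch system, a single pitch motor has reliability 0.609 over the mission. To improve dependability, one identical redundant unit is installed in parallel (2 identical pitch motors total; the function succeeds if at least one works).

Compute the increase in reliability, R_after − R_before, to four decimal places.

0.2381

R_before = 0.609
R_after = 1 − (1 − 0.609)^2 = 0.8471
ΔR = 0.8471 − 0.609 = 0.2381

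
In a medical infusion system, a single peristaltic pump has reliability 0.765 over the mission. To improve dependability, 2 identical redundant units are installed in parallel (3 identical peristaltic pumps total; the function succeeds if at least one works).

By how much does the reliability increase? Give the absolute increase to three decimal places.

0.222

R_before = 0.765
R_after = 1 − (1 − 0.765)^3 = 0.987
ΔR = 0.987 − 0.765 = 0.222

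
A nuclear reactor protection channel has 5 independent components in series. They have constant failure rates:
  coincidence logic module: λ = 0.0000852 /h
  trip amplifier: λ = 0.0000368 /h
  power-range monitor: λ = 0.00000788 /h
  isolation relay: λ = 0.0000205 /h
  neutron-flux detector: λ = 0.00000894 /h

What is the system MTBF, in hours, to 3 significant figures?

Series of exponential components: λ_sys = Σ λ_i
λ_sys = 0.0000852 + 0.0000368 + 0.00000788 + 0.0000205 + 0.00000894 = 1.5932e-04 /h
MTBF = 1 / λ_sys = 6280 h

6280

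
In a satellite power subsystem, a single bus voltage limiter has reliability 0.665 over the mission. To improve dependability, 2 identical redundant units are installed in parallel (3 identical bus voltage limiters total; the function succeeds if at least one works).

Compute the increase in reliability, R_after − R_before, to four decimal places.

R_before = 0.665
R_after = 1 − (1 − 0.665)^3 = 0.9624
ΔR = 0.9624 − 0.665 = 0.2974

0.2974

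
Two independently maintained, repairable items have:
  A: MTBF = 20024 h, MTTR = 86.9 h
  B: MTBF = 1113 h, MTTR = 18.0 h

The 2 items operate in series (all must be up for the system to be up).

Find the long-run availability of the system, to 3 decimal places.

A(A) = MTBF/(MTBF+MTTR) = 20024/(20024+86.9) = 0.995679
A(B) = MTBF/(MTBF+MTTR) = 1113/(1113+18.0) = 0.984085
Series availability: 0.995679 × 0.984085 = 0.980

0.980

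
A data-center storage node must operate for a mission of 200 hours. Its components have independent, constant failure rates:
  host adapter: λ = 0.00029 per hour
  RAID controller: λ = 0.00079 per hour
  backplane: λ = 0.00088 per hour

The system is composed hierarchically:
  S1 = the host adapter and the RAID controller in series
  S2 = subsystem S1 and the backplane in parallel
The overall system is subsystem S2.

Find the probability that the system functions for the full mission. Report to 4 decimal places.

0.9686

R(host adapter) = exp(−0.00029 × 200) = 0.943650
R(RAID controller) = exp(−0.00079 × 200) = 0.853850
R(backplane) = exp(−0.00088 × 200) = 0.838618
Series (host adapter and RAID controller): 0.943650 × 0.853850 = 0.805736
Parallel ([0.805736] and backplane): 1 − (1 − 0.805736)(1 − 0.838618) = 0.9686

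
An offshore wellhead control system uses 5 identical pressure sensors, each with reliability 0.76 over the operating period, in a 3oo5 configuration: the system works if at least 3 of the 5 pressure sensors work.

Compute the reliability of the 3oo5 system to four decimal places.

R = Σ_{i=3}^{5} C(5,i) p^i (1−p)^{5−i} with p = 0.76
C(5,3)·0.76^3·0.24^2 = 0.252850
C(5,4)·0.76^4·0.24^1 = 0.400346
C(5,5)·0.76^5·0.24^0 = 0.253553
Sum = 0.9067

0.9067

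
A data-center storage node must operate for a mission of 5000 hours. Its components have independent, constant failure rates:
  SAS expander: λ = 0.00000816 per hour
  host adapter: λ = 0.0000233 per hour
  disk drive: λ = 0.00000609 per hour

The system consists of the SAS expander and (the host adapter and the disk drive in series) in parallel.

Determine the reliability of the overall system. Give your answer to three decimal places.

R(SAS expander) = exp(−0.00000816 × 5000) = 0.96002
R(host adapter) = exp(−0.0000233 × 5000) = 0.89003
R(disk drive) = exp(−0.00000609 × 5000) = 0.97001
Series (host adapter and disk drive): 0.89003 × 0.97001 = 0.86334
Parallel (SAS expander and [0.86334]): 1 − (1 − 0.96002)(1 − 0.86334) = 0.995

0.995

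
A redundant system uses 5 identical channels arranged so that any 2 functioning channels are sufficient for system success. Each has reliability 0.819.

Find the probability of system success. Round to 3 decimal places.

R = Σ_{i=2}^{5} C(5,i) p^i (1−p)^{5−i} with p = 0.819
C(5,2)·0.819^2·0.181^3 = 0.03977
C(5,3)·0.819^3·0.181^2 = 0.17997
C(5,4)·0.819^4·0.181^1 = 0.40718
C(5,5)·0.819^5·0.181^0 = 0.36848
Sum = 0.995

0.995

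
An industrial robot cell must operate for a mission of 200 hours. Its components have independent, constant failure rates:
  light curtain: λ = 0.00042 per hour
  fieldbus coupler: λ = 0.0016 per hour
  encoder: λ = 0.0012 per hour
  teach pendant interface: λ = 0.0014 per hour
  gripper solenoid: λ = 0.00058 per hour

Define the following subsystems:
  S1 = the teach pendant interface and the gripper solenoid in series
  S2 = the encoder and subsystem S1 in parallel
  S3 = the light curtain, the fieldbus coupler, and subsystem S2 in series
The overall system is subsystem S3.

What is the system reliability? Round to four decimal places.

0.6211

R(light curtain) = exp(−0.00042 × 200) = 0.919431
R(fieldbus coupler) = exp(−0.0016 × 200) = 0.726149
R(encoder) = exp(−0.0012 × 200) = 0.786628
R(teach pendant interface) = exp(−0.0014 × 200) = 0.755784
R(gripper solenoid) = exp(−0.00058 × 200) = 0.890475
Series (teach pendant interface and gripper solenoid): 0.755784 × 0.890475 = 0.673007
Parallel (encoder and [0.673007]): 1 − (1 − 0.786628)(1 − 0.673007) = 0.930229
Series (light curtain, fieldbus coupler, and [0.930229]): 0.919431 × 0.726149 × 0.930229 = 0.6211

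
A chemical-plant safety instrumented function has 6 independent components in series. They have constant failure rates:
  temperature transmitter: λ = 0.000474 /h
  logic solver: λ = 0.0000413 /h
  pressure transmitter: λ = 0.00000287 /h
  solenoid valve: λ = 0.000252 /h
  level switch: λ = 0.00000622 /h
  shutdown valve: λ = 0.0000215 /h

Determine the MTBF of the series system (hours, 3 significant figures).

Series of exponential components: λ_sys = Σ λ_i
λ_sys = 0.000474 + 0.0000413 + 0.00000287 + 0.000252 + 0.00000622 + 0.0000215 = 7.9789e-04 /h
MTBF = 1 / λ_sys = 1250 h

1250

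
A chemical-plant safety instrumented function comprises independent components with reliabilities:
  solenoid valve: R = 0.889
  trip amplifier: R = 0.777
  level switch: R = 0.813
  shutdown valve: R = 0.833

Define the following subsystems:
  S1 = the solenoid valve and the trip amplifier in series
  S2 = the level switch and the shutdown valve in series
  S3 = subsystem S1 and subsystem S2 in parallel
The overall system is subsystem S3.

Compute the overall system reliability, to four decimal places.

0.9002

Series (solenoid valve and trip amplifier): 0.889000 × 0.777000 = 0.690753
Series (level switch and shutdown valve): 0.813000 × 0.833000 = 0.677229
Parallel ([0.690753] and [0.677229]): 1 − (1 − 0.690753)(1 − 0.677229) = 0.9002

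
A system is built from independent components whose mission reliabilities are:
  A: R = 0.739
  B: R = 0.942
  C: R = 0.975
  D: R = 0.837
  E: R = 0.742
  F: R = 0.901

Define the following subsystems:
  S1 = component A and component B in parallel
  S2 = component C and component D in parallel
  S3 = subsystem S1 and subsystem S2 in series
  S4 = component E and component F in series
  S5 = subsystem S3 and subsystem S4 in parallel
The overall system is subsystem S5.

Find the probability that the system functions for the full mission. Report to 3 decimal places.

Parallel (A and B): 1 − (1 − 0.73900)(1 − 0.94200) = 0.98486
Parallel (C and D): 1 − (1 − 0.97500)(1 − 0.83700) = 0.99593
Series ([0.98486] and [0.99593]): 0.98486 × 0.99593 = 0.98085
Series (E and F): 0.74200 × 0.90100 = 0.66854
Parallel ([0.98085] and [0.66854]): 1 − (1 − 0.98085)(1 − 0.66854) = 0.994

0.994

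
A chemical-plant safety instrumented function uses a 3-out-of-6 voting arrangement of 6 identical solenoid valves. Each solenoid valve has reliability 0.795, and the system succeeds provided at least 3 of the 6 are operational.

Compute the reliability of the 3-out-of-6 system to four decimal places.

R = Σ_{i=3}^{6} C(6,i) p^i (1−p)^{6−i} with p = 0.795
C(6,3)·0.795^3·0.205^3 = 0.086575
C(6,4)·0.795^4·0.205^2 = 0.251807
C(6,5)·0.795^5·0.205^1 = 0.390608
C(6,6)·0.795^6·0.205^0 = 0.252466
Sum = 0.9815

0.9815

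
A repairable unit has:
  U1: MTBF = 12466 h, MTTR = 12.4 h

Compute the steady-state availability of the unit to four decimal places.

A(U1) = MTBF/(MTBF+MTTR) = 12466/(12466+12.4) = 0.9990

0.9990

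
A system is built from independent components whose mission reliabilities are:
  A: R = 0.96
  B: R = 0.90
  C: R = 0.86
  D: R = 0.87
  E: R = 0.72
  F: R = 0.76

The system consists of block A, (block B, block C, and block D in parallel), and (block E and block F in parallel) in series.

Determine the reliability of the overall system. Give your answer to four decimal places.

0.8939

Parallel (B, C, and D): 1 − (1 − 0.900000)(1 − 0.860000)(1 − 0.870000) = 0.998180
Parallel (E and F): 1 − (1 − 0.720000)(1 − 0.760000) = 0.932800
Series (A, [0.998180], and [0.932800]): 0.960000 × 0.998180 × 0.932800 = 0.8939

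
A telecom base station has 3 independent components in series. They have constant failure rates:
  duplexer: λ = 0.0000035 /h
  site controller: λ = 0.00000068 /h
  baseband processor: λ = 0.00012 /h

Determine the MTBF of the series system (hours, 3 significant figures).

8050

Series of exponential components: λ_sys = Σ λ_i
λ_sys = 0.0000035 + 0.00000068 + 0.00012 = 1.2418e-04 /h
MTBF = 1 / λ_sys = 8050 h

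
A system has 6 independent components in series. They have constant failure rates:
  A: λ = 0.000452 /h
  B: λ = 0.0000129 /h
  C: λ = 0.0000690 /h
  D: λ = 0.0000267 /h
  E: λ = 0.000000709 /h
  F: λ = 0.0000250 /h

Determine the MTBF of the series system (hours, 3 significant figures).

Series of exponential components: λ_sys = Σ λ_i
λ_sys = 0.000452 + 0.0000129 + 0.0000690 + 0.0000267 + 0.000000709 + 0.0000250 = 5.8631e-04 /h
MTBF = 1 / λ_sys = 1710 h

1710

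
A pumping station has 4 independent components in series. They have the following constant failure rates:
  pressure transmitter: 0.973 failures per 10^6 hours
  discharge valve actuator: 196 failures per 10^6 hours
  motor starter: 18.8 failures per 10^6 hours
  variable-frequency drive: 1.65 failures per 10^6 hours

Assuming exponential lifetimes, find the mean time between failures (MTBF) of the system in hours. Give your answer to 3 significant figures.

Series of exponential components: λ_sys = Σ λ_i
λ_sys = 0.000000973 + 0.000196 + 0.0000188 + 0.00000165 = 2.1742e-04 /h
MTBF = 1 / λ_sys = 4600 h

4600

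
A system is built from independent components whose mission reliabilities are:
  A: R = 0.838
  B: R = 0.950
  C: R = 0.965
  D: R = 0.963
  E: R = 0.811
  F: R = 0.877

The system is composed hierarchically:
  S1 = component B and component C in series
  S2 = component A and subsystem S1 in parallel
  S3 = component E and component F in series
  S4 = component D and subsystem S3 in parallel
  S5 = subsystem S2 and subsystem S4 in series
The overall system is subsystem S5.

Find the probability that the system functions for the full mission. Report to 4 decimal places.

0.9760

Series (B and C): 0.950000 × 0.965000 = 0.916750
Parallel (A and [0.916750]): 1 − (1 − 0.838000)(1 − 0.916750) = 0.986514
Series (E and F): 0.811000 × 0.877000 = 0.711247
Parallel (D and [0.711247]): 1 − (1 − 0.963000)(1 − 0.711247) = 0.989316
Series ([0.986514] and [0.989316]): 0.986514 × 0.989316 = 0.9760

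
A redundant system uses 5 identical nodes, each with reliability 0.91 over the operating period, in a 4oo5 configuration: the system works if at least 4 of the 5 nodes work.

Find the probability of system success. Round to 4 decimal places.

0.9326

R = Σ_{i=4}^{5} C(5,i) p^i (1−p)^{5−i} with p = 0.91
C(5,4)·0.91^4·0.09^1 = 0.308587
C(5,5)·0.91^5·0.09^0 = 0.624032
Sum = 0.9326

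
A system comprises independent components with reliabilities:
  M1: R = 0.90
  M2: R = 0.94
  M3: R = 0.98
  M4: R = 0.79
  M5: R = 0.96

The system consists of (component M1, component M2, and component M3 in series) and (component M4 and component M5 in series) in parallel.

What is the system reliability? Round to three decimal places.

Series (M1, M2, and M3): 0.90000 × 0.94000 × 0.98000 = 0.82908
Series (M4 and M5): 0.79000 × 0.96000 = 0.75840
Parallel ([0.82908] and [0.75840]): 1 − (1 − 0.82908)(1 − 0.75840) = 0.959

0.959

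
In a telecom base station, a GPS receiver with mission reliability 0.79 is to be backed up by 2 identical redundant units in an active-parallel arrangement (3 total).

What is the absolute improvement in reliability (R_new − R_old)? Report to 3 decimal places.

R_before = 0.79
R_after = 1 − (1 − 0.79)^3 = 0.991
ΔR = 0.991 − 0.79 = 0.201

0.201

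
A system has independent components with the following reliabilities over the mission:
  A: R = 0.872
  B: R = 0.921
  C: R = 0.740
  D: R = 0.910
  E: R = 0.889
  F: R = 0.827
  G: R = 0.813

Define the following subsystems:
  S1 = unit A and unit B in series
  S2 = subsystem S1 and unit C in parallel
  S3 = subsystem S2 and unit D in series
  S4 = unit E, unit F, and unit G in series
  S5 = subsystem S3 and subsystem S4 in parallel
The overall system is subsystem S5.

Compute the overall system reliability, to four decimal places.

0.9451

Series (A and B): 0.872000 × 0.921000 = 0.803112
Parallel ([0.803112] and C): 1 − (1 − 0.803112)(1 − 0.740000) = 0.948809
Series ([0.948809] and D): 0.948809 × 0.910000 = 0.863416
Series (E, F, and G): 0.889000 × 0.827000 × 0.813000 = 0.597720
Parallel ([0.863416] and [0.597720]): 1 − (1 − 0.863416)(1 − 0.597720) = 0.9451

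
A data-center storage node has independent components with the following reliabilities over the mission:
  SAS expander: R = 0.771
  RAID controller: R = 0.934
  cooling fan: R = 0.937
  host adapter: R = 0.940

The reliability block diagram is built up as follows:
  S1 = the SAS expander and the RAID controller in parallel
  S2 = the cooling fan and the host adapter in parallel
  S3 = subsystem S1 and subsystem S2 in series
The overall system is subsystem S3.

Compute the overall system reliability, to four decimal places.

0.9812

Parallel (SAS expander and RAID controller): 1 − (1 − 0.771000)(1 − 0.934000) = 0.984886
Parallel (cooling fan and host adapter): 1 − (1 − 0.937000)(1 − 0.940000) = 0.996220
Series ([0.984886] and [0.996220]): 0.984886 × 0.996220 = 0.9812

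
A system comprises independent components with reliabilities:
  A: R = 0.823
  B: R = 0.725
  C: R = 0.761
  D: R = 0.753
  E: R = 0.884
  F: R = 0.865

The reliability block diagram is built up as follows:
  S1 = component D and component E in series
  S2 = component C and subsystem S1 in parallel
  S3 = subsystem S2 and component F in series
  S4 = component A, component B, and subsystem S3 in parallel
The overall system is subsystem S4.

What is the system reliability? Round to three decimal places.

0.990

Series (D and E): 0.75300 × 0.88400 = 0.66565
Parallel (C and [0.66565]): 1 − (1 − 0.76100)(1 − 0.66565) = 0.92009
Series ([0.92009] and F): 0.92009 × 0.86500 = 0.79588
Parallel (A, B, and [0.79588]): 1 − (1 − 0.82300)(1 − 0.72500)(1 − 0.79588) = 0.990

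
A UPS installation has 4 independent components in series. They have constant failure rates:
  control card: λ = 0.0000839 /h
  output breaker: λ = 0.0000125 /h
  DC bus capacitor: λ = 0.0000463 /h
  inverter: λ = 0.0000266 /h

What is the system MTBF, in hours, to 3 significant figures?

5910

Series of exponential components: λ_sys = Σ λ_i
λ_sys = 0.0000839 + 0.0000125 + 0.0000463 + 0.0000266 = 1.6930e-04 /h
MTBF = 1 / λ_sys = 5910 h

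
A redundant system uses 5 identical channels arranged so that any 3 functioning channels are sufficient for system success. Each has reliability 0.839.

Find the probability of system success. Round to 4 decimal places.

0.9677

R = Σ_{i=3}^{5} C(5,i) p^i (1−p)^{5−i} with p = 0.839
C(5,3)·0.839^3·0.161^2 = 0.153087
C(5,4)·0.839^4·0.161^1 = 0.398881
C(5,5)·0.839^5·0.161^0 = 0.415729
Sum = 0.9677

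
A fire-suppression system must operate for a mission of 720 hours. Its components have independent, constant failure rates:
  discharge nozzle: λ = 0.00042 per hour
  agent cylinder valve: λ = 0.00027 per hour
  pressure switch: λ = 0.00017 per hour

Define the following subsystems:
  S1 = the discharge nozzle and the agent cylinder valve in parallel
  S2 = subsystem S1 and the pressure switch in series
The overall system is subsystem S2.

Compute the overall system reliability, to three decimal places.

0.844

R(discharge nozzle) = exp(−0.00042 × 720) = 0.73904
R(agent cylinder valve) = exp(−0.00027 × 720) = 0.82333
R(pressure switch) = exp(−0.00017 × 720) = 0.88479
Parallel (discharge nozzle and agent cylinder valve): 1 − (1 − 0.73904)(1 − 0.82333) = 0.95390
Series ([0.95390] and pressure switch): 0.95390 × 0.88479 = 0.844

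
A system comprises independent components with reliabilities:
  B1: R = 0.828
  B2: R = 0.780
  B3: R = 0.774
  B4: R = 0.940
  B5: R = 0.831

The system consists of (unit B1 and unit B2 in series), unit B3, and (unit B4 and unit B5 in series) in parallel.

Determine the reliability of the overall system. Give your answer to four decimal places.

Series (B1 and B2): 0.828000 × 0.780000 = 0.645840
Series (B4 and B5): 0.940000 × 0.831000 = 0.781140
Parallel ([0.645840], B3, and [0.781140]): 1 − (1 − 0.645840)(1 − 0.774000)(1 − 0.781140) = 0.9825

0.9825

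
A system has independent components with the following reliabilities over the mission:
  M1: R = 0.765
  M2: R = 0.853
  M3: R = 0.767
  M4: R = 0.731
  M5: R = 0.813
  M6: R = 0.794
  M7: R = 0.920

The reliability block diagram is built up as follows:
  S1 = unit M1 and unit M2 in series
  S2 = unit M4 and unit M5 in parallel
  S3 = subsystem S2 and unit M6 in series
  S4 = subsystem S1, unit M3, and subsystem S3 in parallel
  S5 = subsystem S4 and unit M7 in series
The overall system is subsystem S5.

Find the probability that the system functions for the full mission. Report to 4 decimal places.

Series (M1 and M2): 0.765000 × 0.853000 = 0.652545
Parallel (M4 and M5): 1 − (1 − 0.731000)(1 − 0.813000) = 0.949697
Series ([0.949697] and M6): 0.949697 × 0.794000 = 0.754059
Parallel ([0.652545], M3, and [0.754059]): 1 − (1 − 0.652545)(1 − 0.767000)(1 − 0.754059) = 0.980089
Series ([0.980089] and M7): 0.980089 × 0.920000 = 0.9017

0.9017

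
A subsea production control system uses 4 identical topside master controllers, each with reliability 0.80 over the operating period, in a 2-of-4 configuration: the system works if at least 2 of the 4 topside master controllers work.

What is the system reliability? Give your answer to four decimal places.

0.9728

R = Σ_{i=2}^{4} C(4,i) p^i (1−p)^{4−i} with p = 0.80
C(4,2)·0.80^2·0.20^2 = 0.153600
C(4,3)·0.80^3·0.20^1 = 0.409600
C(4,4)·0.80^4·0.20^0 = 0.409600
Sum = 0.9728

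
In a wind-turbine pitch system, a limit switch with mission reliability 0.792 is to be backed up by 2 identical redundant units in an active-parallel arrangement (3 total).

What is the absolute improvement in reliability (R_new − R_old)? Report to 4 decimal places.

0.1990

R_before = 0.792
R_after = 1 − (1 − 0.792)^3 = 0.9910
ΔR = 0.9910 − 0.792 = 0.1990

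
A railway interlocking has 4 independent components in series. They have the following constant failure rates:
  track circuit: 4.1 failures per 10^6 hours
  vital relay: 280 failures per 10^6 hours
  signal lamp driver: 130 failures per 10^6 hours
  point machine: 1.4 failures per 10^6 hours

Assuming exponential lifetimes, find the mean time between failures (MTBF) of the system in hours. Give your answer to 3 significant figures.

Series of exponential components: λ_sys = Σ λ_i
λ_sys = 0.0000041 + 0.00028 + 0.00013 + 0.0000014 = 4.1550e-04 /h
MTBF = 1 / λ_sys = 2410 h

2410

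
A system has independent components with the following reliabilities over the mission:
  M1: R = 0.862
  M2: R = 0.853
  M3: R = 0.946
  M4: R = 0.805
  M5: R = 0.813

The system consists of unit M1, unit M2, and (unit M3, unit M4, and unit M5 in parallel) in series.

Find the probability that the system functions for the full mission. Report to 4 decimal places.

0.7338

Parallel (M3, M4, and M5): 1 − (1 − 0.946000)(1 − 0.805000)(1 − 0.813000) = 0.998031
Series (M1, M2, and [0.998031]): 0.862000 × 0.853000 × 0.998031 = 0.7338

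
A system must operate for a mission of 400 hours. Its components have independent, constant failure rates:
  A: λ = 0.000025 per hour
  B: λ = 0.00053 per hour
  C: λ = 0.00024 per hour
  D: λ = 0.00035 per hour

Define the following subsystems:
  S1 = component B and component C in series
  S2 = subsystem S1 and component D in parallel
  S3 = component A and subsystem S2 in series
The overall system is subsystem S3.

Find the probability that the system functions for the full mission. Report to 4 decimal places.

R(A) = exp(−0.000025 × 400) = 0.990050
R(B) = exp(−0.00053 × 400) = 0.808965
R(C) = exp(−0.00024 × 400) = 0.908464
R(D) = exp(−0.00035 × 400) = 0.869358
Series (B and C): 0.808965 × 0.908464 = 0.734916
Parallel ([0.734916] and D): 1 − (1 − 0.734916)(1 − 0.869358) = 0.965369
Series (A and [0.965369]): 0.990050 × 0.965369 = 0.9558

0.9558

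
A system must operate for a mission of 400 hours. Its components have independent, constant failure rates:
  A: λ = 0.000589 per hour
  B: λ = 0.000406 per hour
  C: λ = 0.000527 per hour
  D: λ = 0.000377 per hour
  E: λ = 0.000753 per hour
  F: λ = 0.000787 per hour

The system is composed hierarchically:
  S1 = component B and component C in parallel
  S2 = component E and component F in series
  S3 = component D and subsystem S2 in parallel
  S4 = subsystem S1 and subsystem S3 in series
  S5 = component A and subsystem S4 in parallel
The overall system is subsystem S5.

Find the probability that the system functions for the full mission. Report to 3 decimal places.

0.981

R(A) = exp(−0.000589 × 400) = 0.79010
R(B) = exp(−0.000406 × 400) = 0.85010
R(C) = exp(−0.000527 × 400) = 0.80994
R(D) = exp(−0.000377 × 400) = 0.86002
R(E) = exp(−0.000753 × 400) = 0.73993
R(F) = exp(−0.000787 × 400) = 0.72993
Parallel (B and C): 1 − (1 − 0.85010)(1 − 0.80994) = 0.97151
Series (E and F): 0.73993 × 0.72993 = 0.54010
Parallel (D and [0.54010]): 1 − (1 − 0.86002)(1 − 0.54010) = 0.93562
Series ([0.97151] and [0.93562]): 0.97151 × 0.93562 = 0.90896
Parallel (A and [0.90896]): 1 − (1 − 0.79010)(1 − 0.90896) = 0.981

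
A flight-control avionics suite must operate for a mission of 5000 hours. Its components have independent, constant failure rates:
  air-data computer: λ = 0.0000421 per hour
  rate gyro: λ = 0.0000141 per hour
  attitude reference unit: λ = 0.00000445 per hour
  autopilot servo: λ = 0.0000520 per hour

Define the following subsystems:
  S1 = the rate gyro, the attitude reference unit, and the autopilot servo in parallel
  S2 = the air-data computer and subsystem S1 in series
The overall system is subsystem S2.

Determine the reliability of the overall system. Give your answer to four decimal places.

R(air-data computer) = exp(−0.0000421 × 5000) = 0.810179
R(rate gyro) = exp(−0.0000141 × 5000) = 0.931928
R(attitude reference unit) = exp(−0.00000445 × 5000) = 0.977996
R(autopilot servo) = exp(−0.0000520 × 5000) = 0.771052
Parallel (rate gyro, attitude reference unit, and autopilot servo): 1 − (1 − 0.931928)(1 − 0.977996)(1 − 0.771052) = 0.999657
Series (air-data computer and [0.999657]): 0.810179 × 0.999657 = 0.8099

0.8099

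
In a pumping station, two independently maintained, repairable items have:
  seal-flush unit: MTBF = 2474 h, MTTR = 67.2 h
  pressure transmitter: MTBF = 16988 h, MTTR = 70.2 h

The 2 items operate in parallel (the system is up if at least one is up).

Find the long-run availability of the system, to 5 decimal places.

A(seal-flush unit) = MTBF/(MTBF+MTTR) = 2474/(2474+67.2) = 0.973556
A(pressure transmitter) = MTBF/(MTBF+MTTR) = 16988/(16988+70.2) = 0.995885
Parallel availability: 1 − (1 − 0.973556)(1 − 0.995885) = 0.99989

0.99989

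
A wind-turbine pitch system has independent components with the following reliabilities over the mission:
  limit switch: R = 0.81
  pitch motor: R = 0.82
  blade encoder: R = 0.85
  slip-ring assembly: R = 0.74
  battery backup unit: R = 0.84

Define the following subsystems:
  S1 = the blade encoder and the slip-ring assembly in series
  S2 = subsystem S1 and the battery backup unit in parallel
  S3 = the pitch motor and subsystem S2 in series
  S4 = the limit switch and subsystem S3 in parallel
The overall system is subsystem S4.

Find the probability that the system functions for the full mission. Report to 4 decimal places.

Series (blade encoder and slip-ring assembly): 0.850000 × 0.740000 = 0.629000
Parallel ([0.629000] and battery backup unit): 1 − (1 − 0.629000)(1 − 0.840000) = 0.940640
Series (pitch motor and [0.940640]): 0.820000 × 0.940640 = 0.771325
Parallel (limit switch and [0.771325]): 1 − (1 − 0.810000)(1 − 0.771325) = 0.9566

0.9566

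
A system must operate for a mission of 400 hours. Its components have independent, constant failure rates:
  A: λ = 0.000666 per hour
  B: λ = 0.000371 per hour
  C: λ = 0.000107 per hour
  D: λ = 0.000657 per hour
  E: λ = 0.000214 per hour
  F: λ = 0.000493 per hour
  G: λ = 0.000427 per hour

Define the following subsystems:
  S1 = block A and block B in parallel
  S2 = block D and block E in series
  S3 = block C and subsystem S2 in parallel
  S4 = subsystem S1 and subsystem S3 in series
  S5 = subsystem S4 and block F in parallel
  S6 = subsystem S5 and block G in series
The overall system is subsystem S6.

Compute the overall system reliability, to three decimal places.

R(A) = exp(−0.000666 × 400) = 0.76613
R(B) = exp(−0.000371 × 400) = 0.86209
R(C) = exp(−0.000107 × 400) = 0.95810
R(D) = exp(−0.000657 × 400) = 0.76890
R(E) = exp(−0.000214 × 400) = 0.91796
R(F) = exp(−0.000493 × 400) = 0.82103
R(G) = exp(−0.000427 × 400) = 0.84299
Parallel (A and B): 1 − (1 − 0.76613)(1 − 0.86209) = 0.96775
Series (D and E): 0.76890 × 0.91796 = 0.70582
Parallel (C and [0.70582]): 1 − (1 − 0.95810)(1 − 0.70582) = 0.98767
Series ([0.96775] and [0.98767]): 0.96775 × 0.98767 = 0.95582
Parallel ([0.95582] and F): 1 − (1 − 0.95582)(1 − 0.82103) = 0.99209
Series ([0.99209] and G): 0.99209 × 0.84299 = 0.836

0.836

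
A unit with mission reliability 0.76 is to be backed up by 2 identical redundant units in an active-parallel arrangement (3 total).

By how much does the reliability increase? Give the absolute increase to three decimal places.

R_before = 0.76
R_after = 1 − (1 − 0.76)^3 = 0.986
ΔR = 0.986 − 0.76 = 0.226

0.226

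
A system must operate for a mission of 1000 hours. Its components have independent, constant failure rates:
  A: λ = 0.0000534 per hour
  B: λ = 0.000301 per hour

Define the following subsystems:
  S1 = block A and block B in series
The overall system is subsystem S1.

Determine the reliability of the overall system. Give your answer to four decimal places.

R(A) = exp(−0.0000534 × 1000) = 0.948001
R(B) = exp(−0.000301 × 1000) = 0.740078
Series (A and B): 0.948001 × 0.740078 = 0.7016

0.7016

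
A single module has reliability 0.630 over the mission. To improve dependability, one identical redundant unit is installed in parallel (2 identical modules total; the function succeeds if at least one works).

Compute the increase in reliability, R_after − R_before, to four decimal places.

R_before = 0.630
R_after = 1 − (1 − 0.630)^2 = 0.8631
ΔR = 0.8631 − 0.630 = 0.2331

0.2331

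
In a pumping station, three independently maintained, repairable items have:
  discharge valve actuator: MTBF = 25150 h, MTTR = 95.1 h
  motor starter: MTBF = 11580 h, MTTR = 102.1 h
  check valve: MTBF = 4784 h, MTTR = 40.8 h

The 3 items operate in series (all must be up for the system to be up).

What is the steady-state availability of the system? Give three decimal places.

A(discharge valve actuator) = MTBF/(MTBF+MTTR) = 25150/(25150+95.1) = 0.996233
A(motor starter) = MTBF/(MTBF+MTTR) = 11580/(11580+102.1) = 0.991260
A(check valve) = MTBF/(MTBF+MTTR) = 4784/(4784+40.8) = 0.991544
Series availability: 0.996233 × 0.991260 × 0.991544 = 0.979

0.979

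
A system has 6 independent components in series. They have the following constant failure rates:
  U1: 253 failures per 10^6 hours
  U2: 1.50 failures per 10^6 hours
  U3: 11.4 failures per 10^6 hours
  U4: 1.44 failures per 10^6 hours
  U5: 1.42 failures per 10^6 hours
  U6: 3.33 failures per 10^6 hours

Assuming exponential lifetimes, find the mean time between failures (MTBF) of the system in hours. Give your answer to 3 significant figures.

3680

Series of exponential components: λ_sys = Σ λ_i
λ_sys = 0.000253 + 0.00000150 + 0.0000114 + 0.00000144 + 0.00000142 + 0.00000333 = 2.7209e-04 /h
MTBF = 1 / λ_sys = 3680 h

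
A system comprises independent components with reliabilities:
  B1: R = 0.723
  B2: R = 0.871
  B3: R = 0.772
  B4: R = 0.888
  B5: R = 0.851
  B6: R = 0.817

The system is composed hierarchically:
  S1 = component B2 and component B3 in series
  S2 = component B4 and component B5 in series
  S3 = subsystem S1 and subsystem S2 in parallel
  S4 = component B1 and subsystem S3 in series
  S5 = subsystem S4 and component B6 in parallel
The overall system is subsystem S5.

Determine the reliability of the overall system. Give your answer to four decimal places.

0.9387

Series (B2 and B3): 0.871000 × 0.772000 = 0.672412
Series (B4 and B5): 0.888000 × 0.851000 = 0.755688
Parallel ([0.672412] and [0.755688]): 1 − (1 − 0.672412)(1 − 0.755688) = 0.919966
Series (B1 and [0.919966]): 0.723000 × 0.919966 = 0.665135
Parallel ([0.665135] and B6): 1 − (1 − 0.665135)(1 − 0.817000) = 0.9387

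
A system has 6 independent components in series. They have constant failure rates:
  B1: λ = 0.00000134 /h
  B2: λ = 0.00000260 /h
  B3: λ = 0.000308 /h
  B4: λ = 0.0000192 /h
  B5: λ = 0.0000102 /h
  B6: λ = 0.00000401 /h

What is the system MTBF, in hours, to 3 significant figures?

2900

Series of exponential components: λ_sys = Σ λ_i
λ_sys = 0.00000134 + 0.00000260 + 0.000308 + 0.0000192 + 0.0000102 + 0.00000401 = 3.4535e-04 /h
MTBF = 1 / λ_sys = 2900 h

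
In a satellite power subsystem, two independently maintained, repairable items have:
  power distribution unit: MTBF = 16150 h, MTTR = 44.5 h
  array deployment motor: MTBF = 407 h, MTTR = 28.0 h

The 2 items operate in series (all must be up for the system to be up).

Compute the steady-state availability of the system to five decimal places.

0.93306

A(power distribution unit) = MTBF/(MTBF+MTTR) = 16150/(16150+44.5) = 0.997252
A(array deployment motor) = MTBF/(MTBF+MTTR) = 407/(407+28.0) = 0.935632
Series availability: 0.997252 × 0.935632 = 0.93306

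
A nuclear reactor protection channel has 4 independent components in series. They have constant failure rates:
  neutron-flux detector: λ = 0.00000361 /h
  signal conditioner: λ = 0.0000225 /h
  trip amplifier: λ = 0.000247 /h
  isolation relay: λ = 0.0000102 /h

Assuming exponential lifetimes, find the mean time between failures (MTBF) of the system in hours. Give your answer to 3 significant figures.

3530

Series of exponential components: λ_sys = Σ λ_i
λ_sys = 0.00000361 + 0.0000225 + 0.000247 + 0.0000102 = 2.8331e-04 /h
MTBF = 1 / λ_sys = 3530 h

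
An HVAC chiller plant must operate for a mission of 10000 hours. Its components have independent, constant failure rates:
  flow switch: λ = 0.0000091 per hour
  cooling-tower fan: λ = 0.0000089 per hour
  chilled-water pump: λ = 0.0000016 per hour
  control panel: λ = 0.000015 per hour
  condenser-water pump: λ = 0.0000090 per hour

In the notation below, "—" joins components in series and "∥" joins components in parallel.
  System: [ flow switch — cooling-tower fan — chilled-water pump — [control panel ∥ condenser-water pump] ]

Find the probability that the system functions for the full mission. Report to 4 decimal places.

0.8122

R(flow switch) = exp(−0.0000091 × 10000) = 0.913018
R(cooling-tower fan) = exp(−0.0000089 × 10000) = 0.914846
R(chilled-water pump) = exp(−0.0000016 × 10000) = 0.984127
R(control panel) = exp(−0.000015 × 10000) = 0.860708
R(condenser-water pump) = exp(−0.0000090 × 10000) = 0.913931
Parallel (control panel and condenser-water pump): 1 − (1 − 0.860708)(1 − 0.913931) = 0.988011
Series (flow switch, cooling-tower fan, chilled-water pump, and [0.988011]): 0.913018 × 0.914846 × 0.984127 × 0.988011 = 0.8122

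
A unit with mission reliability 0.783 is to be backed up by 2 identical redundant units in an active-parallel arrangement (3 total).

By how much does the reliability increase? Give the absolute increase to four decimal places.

0.2068

R_before = 0.783
R_after = 1 − (1 − 0.783)^3 = 0.9898
ΔR = 0.9898 − 0.783 = 0.2068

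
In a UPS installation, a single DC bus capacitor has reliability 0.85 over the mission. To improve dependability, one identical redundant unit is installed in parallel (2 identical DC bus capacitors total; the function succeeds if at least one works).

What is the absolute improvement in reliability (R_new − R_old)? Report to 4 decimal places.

0.1275

R_before = 0.85
R_after = 1 − (1 − 0.85)^2 = 0.9775
ΔR = 0.9775 − 0.85 = 0.1275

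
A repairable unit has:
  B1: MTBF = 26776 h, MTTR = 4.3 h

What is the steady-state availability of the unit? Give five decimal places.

0.99984

A(B1) = MTBF/(MTBF+MTTR) = 26776/(26776+4.3) = 0.99984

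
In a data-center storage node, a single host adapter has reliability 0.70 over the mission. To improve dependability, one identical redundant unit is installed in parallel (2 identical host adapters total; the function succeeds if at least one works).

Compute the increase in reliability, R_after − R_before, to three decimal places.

R_before = 0.70
R_after = 1 − (1 − 0.70)^2 = 0.910
ΔR = 0.910 − 0.70 = 0.210

0.210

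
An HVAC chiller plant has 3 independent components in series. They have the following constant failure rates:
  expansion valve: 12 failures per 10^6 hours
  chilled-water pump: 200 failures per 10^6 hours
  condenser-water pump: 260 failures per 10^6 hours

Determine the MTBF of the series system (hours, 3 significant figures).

Series of exponential components: λ_sys = Σ λ_i
λ_sys = 0.000012 + 0.00020 + 0.00026 = 4.7200e-04 /h
MTBF = 1 / λ_sys = 2120 h

2120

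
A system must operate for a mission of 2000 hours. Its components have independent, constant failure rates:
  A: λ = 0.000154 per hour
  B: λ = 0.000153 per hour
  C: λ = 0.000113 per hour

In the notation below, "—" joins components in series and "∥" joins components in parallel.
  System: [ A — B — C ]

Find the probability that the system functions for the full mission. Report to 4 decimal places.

0.4317

R(A) = exp(−0.000154 × 2000) = 0.734915
R(B) = exp(−0.000153 × 2000) = 0.736387
R(C) = exp(−0.000113 × 2000) = 0.797718
Series (A, B, and C): 0.734915 × 0.736387 × 0.797718 = 0.4317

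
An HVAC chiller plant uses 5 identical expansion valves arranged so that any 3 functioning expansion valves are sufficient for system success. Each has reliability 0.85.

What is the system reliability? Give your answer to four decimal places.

0.9734

R = Σ_{i=3}^{5} C(5,i) p^i (1−p)^{5−i} with p = 0.85
C(5,3)·0.85^3·0.15^2 = 0.138178
C(5,4)·0.85^4·0.15^1 = 0.391505
C(5,5)·0.85^5·0.15^0 = 0.443705
Sum = 0.9734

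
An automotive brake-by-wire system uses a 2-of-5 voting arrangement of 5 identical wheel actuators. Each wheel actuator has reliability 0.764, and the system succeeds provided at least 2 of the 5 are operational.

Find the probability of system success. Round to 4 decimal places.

R = Σ_{i=2}^{5} C(5,i) p^i (1−p)^{5−i} with p = 0.764
C(5,2)·0.764^2·0.236^3 = 0.076722
C(5,3)·0.764^3·0.236^2 = 0.248373
C(5,4)·0.764^4·0.236^1 = 0.402027
C(5,5)·0.764^5·0.236^0 = 0.260296
Sum = 0.9874

0.9874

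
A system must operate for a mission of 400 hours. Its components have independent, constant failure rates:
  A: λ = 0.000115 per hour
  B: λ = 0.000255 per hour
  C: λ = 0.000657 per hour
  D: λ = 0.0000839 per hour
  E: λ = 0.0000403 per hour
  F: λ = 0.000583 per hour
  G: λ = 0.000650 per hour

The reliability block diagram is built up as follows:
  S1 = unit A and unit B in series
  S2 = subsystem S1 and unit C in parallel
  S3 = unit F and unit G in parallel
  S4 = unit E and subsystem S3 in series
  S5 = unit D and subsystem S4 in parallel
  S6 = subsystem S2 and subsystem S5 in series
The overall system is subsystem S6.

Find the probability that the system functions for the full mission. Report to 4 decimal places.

0.9662

R(A) = exp(−0.000115 × 400) = 0.955042
R(B) = exp(−0.000255 × 400) = 0.903030
R(C) = exp(−0.000657 × 400) = 0.768896
R(D) = exp(−0.0000839 × 400) = 0.966997
R(E) = exp(−0.0000403 × 400) = 0.984009
R(F) = exp(−0.000583 × 400) = 0.791995
R(G) = exp(−0.000650 × 400) = 0.771052
Series (A and B): 0.955042 × 0.903030 = 0.862432
Parallel ([0.862432] and C): 1 − (1 − 0.862432)(1 − 0.768896) = 0.968207
Parallel (F and G): 1 − (1 − 0.791995)(1 − 0.771052) = 0.952378
Series (E and [0.952378]): 0.984009 × 0.952378 = 0.937149
Parallel (D and [0.937149]): 1 − (1 − 0.966997)(1 − 0.937149) = 0.997926
Series ([0.968207] and [0.997926]): 0.968207 × 0.997926 = 0.9662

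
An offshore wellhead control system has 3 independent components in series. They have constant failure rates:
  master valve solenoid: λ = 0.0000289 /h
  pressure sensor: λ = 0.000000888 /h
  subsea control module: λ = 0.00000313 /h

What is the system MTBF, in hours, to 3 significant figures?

Series of exponential components: λ_sys = Σ λ_i
λ_sys = 0.0000289 + 0.000000888 + 0.00000313 = 3.2918e-05 /h
MTBF = 1 / λ_sys = 30400 h

30400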